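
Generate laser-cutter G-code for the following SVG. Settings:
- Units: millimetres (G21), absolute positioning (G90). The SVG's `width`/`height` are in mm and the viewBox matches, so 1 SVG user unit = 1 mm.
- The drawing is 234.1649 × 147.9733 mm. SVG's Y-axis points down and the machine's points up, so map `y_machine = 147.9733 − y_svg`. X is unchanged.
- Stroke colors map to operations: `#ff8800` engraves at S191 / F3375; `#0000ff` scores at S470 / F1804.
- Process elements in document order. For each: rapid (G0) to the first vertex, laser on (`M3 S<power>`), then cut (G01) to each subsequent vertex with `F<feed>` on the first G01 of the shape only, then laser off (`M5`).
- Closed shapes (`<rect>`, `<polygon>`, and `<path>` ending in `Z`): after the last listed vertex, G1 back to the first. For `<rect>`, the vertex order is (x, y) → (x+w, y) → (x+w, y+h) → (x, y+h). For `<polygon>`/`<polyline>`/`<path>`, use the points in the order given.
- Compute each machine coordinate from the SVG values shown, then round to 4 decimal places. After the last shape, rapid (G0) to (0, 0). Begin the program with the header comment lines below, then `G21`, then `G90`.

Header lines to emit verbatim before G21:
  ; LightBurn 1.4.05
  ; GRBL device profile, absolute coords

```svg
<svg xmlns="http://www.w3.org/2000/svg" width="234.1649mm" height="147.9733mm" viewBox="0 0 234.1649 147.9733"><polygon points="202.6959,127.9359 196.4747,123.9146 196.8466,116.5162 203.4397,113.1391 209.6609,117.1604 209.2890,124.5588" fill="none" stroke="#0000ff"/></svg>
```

; LightBurn 1.4.05
; GRBL device profile, absolute coords
G21
G90
G0 X202.6959 Y20.0374
M3 S470
G01 X196.4747 Y24.0587 F1804
G01 X196.8466 Y31.4571
G01 X203.4397 Y34.8342
G01 X209.6609 Y30.8129
G01 X209.2890 Y23.4145
G01 X202.6959 Y20.0374
M5
G0 X0.0000 Y0.0000

viewBox `0 0 234.1649 147.9733` with mm width/height → 1 unit = 1 mm. Flip: y_m = 147.9733 − y_svg.

**Shape 1** — `<polygon>` regular polygon, stroke `#0000ff` → score (S470, F1804). Machine vertices: (202.6959,20.0374) → (196.4747,24.0587) → (196.8466,31.4571) → (203.4397,34.8342) → (209.6609,30.8129) → (209.2890,23.4145) → (202.6959,20.0374). Closed: final G1 returns to the first vertex.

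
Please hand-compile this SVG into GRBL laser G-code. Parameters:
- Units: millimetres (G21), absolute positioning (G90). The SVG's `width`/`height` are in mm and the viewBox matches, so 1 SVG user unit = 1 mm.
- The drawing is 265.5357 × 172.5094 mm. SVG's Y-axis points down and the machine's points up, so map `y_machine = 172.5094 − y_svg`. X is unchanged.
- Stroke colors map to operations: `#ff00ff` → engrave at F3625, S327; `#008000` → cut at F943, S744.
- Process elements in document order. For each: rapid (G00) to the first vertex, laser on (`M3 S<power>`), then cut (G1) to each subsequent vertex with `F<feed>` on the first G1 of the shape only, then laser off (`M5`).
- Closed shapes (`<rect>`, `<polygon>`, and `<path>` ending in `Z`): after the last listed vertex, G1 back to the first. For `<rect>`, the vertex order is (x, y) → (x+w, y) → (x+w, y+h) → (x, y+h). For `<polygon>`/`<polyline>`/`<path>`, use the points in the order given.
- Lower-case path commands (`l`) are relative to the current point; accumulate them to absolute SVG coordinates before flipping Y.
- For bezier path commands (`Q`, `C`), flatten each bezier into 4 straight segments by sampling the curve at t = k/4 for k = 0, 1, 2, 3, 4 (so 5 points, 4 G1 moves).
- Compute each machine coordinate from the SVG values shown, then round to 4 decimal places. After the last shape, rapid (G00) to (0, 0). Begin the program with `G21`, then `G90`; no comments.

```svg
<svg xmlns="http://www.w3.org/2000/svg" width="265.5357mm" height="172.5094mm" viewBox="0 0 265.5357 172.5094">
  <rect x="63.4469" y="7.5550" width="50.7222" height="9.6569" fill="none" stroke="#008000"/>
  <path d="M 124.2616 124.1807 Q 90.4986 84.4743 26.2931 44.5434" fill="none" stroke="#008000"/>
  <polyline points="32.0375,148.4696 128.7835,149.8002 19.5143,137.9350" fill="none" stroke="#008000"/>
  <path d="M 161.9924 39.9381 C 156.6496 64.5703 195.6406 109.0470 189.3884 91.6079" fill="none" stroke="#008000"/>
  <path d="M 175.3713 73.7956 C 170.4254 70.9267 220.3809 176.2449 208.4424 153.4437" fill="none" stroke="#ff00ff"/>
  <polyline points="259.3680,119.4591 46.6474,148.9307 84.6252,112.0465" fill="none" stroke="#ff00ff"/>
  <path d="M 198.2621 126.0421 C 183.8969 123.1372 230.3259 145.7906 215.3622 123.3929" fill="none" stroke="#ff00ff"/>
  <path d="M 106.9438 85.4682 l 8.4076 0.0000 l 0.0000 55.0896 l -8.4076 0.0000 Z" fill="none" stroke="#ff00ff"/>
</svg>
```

G21
G90
G00 X63.4469 Y164.9544
M3 S744
G1 X114.1691 Y164.9544 F943
G1 X114.1691 Y155.2975
G1 X63.4469 Y155.2975
G1 X63.4469 Y164.9544
M5
G00 X124.2616 Y48.3287
M3 S744
G1 X105.4774 Y68.1959 F943
G1 X82.8880 Y88.0912
G1 X56.4932 Y108.0146
G1 X26.2931 Y127.9660
M5
G00 X32.0375 Y24.0398
M3 S744
G1 X128.7835 Y22.7092 F943
G1 X19.5143 Y34.5744
M5
G00 X161.9924 Y132.5713
M3 S744
G1 X164.8982 Y111.6538 F943
G1 X176.0314 Y90.9597
G1 X186.9941 Y78.1539
G1 X189.3884 Y80.9015
M5
G00 X175.3713 Y98.7138
M3 S327
G1 X180.1310 Y84.2727 F3625
G1 X194.5291 Y51.4151
G1 X207.6161 Y22.2949
G1 X208.4424 Y19.0657
M5
G00 X259.3680 Y53.0503
M3 S327
G1 X46.6474 Y23.5787 F3625
G1 X84.6252 Y60.4629
M5
G00 X198.2621 Y46.4673
M3 S327
G1 X196.9779 Y44.9571 F3625
G1 X207.0366 Y40.4821
G1 X216.9830 Y39.6620
G1 X215.3622 Y49.1165
M5
G00 X106.9438 Y87.0412
M3 S327
G1 X115.3514 Y87.0412 F3625
G1 X115.3514 Y31.9516
G1 X106.9438 Y31.9516
G1 X106.9438 Y87.0412
M5
G00 X0.0000 Y0.0000

1 u = 1 mm; y_m = 172.5094 − y.

[1] `<rect>` rectangle, #008000→cut S744 F943: (63.4469,164.9544) → (114.1691,164.9544) → (114.1691,155.2975) → (63.4469,155.2975) → (63.4469,164.9544) (closed)

[2] `<path>` quadratic bezier, #008000→cut S744 F943: (124.2616,48.3287) → (105.4774,68.1959) → (82.8880,88.0912) → (56.4932,108.0146) → (26.2931,127.9660)

[3] `<polyline>` open polyline, #008000→cut S744 F943: (32.0375,24.0398) → (128.7835,22.7092) → (19.5143,34.5744)

[4] `<path>` cubic bezier, #008000→cut S744 F943: (161.9924,132.5713) → (164.8982,111.6538) → (176.0314,90.9597) → (186.9941,78.1539) → (189.3884,80.9015)

[5] `<path>` cubic bezier, #ff00ff→engrave S327 F3625: (175.3713,98.7138) → (180.1310,84.2727) → (194.5291,51.4151) → (207.6161,22.2949) → (208.4424,19.0657)

[6] `<polyline>` open polyline, #ff00ff→engrave S327 F3625: (259.3680,53.0503) → (46.6474,23.5787) → (84.6252,60.4629)

[7] `<path>` cubic bezier, #ff00ff→engrave S327 F3625: (198.2621,46.4673) → (196.9779,44.9571) → (207.0366,40.4821) → (216.9830,39.6620) → (215.3622,49.1165)

[8] `<path>` rectangle, #ff00ff→engrave S327 F3625: (106.9438,87.0412) → (115.3514,87.0412) → (115.3514,31.9516) → (106.9438,31.9516) → (106.9438,87.0412) (closed)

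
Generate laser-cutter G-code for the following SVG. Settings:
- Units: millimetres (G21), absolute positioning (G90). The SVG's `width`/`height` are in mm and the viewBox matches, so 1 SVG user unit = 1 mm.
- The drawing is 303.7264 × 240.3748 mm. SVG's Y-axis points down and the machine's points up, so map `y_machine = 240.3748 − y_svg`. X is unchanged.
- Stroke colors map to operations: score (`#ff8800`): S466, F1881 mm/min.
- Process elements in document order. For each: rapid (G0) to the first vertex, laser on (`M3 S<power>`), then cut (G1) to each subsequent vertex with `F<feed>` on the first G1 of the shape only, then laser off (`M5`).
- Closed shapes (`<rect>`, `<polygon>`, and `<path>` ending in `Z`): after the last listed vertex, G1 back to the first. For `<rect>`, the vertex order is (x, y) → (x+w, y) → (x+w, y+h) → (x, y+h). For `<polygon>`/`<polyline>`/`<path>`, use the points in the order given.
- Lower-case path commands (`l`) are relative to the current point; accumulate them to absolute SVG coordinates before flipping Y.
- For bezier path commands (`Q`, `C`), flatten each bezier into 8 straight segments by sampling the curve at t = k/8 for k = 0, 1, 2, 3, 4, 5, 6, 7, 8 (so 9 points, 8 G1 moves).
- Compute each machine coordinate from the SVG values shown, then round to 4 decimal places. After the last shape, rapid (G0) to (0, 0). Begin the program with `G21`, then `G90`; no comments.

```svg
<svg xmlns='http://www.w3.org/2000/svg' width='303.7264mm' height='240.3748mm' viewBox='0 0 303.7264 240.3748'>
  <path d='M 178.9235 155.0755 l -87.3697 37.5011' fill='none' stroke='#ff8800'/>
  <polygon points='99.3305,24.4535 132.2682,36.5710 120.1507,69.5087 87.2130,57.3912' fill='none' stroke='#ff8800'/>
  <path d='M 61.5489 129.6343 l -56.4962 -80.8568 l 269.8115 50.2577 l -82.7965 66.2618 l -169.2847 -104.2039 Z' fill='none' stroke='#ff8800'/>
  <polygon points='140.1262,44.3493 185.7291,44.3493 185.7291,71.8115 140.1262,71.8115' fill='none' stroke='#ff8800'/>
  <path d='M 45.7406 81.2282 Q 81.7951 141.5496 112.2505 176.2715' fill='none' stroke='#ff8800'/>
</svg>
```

G21
G90
G0 X178.9235 Y85.2993
M3 S466
G1 X91.5538 Y47.7982 F1881
M5
G0 X99.3305 Y215.9213
M3 S466
G1 X132.2682 Y203.8038 F1881
G1 X120.1507 Y170.8661
G1 X87.2130 Y182.9836
G1 X99.3305 Y215.9213
M5
G0 X61.5489 Y110.7405
M3 S466
G1 X5.0527 Y191.5973 F1881
G1 X274.8642 Y141.3396
G1 X192.0677 Y75.0778
G1 X22.7830 Y179.2817
G1 X61.5489 Y110.7405
M5
G0 X140.1262 Y196.0255
M3 S466
G1 X185.7291 Y196.0255 F1881
G1 X185.7291 Y168.5633
G1 X140.1262 Y168.5633
G1 X140.1262 Y196.0255
M5
G0 X45.7406 Y159.1466
M3 S466
G1 X54.6667 Y144.4662 F1881
G1 X63.4179 Y130.5859
G1 X71.9941 Y117.5055
G1 X80.3953 Y105.2251
G1 X88.6216 Y93.7447
G1 X96.6729 Y83.0642
G1 X104.5492 Y73.1838
G1 X112.2505 Y64.1033
M5
G0 X0.0000 Y0.0000

1 u = 1 mm; y_m = 240.3748 − y.

[1] `<path>` line segment, #ff8800→score S466 F1881: (178.9235,85.2993) → (91.5538,47.7982)

[2] `<polygon>` regular polygon, #ff8800→score S466 F1881: (99.3305,215.9213) → (132.2682,203.8038) → (120.1507,170.8661) → (87.2130,182.9836) → (99.3305,215.9213) (closed)

[3] `<path>` closed polygon, #ff8800→score S466 F1881: (61.5489,110.7405) → (5.0527,191.5973) → (274.8642,141.3396) → (192.0677,75.0778) → (22.7830,179.2817) → (61.5489,110.7405) (closed)

[4] `<polygon>` rectangle, #ff8800→score S466 F1881: (140.1262,196.0255) → (185.7291,196.0255) → (185.7291,168.5633) → (140.1262,168.5633) → (140.1262,196.0255) (closed)

[5] `<path>` quadratic bezier, #ff8800→score S466 F1881: (45.7406,159.1466) → (54.6667,144.4662) → (63.4179,130.5859) → (71.9941,117.5055) → (80.3953,105.2251) → (88.6216,93.7447) → (96.6729,83.0642) → (104.5492,73.1838) → (112.2505,64.1033)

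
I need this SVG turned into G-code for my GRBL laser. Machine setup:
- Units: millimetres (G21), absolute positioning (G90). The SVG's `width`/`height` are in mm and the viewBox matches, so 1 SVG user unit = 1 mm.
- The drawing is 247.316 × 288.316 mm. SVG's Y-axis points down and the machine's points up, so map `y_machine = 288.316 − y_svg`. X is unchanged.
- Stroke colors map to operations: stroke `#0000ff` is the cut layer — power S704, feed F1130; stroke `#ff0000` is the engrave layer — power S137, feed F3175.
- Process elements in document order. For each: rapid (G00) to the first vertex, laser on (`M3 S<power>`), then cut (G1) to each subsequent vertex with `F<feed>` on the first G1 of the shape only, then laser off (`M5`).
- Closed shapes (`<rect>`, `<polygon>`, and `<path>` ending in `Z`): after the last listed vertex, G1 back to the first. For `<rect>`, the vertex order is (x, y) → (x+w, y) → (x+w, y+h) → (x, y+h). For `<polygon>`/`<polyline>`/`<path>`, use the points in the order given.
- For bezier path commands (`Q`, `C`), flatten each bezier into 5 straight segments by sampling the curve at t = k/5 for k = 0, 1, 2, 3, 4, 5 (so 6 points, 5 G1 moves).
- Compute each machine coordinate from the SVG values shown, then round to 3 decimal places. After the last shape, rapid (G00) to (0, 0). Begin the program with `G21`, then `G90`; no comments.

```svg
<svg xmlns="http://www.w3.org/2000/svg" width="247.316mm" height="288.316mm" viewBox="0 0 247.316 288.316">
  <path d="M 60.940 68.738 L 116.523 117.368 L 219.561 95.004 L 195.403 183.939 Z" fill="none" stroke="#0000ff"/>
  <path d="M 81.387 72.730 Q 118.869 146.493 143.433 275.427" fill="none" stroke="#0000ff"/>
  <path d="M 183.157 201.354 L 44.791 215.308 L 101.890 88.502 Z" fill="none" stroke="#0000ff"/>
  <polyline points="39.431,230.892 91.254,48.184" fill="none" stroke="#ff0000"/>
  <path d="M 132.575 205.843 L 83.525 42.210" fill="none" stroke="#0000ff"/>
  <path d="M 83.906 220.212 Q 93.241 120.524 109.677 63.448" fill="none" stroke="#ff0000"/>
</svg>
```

G21
G90
G00 X60.940 Y219.578
M3 S704
G1 X116.523 Y170.948 F1130
G1 X219.561 Y193.312
G1 X195.403 Y104.377
G1 X60.940 Y219.578
M5
G00 X81.387 Y215.586
M3 S704
G1 X95.863 Y183.874 F1130
G1 X109.306 Y147.748
G1 X121.715 Y107.209
G1 X133.091 Y62.256
G1 X143.433 Y12.889
M5
G00 X183.157 Y86.962
M3 S704
G1 X44.791 Y73.008 F1130
G1 X101.890 Y199.814
G1 X183.157 Y86.962
M5
G00 X39.431 Y57.424
M3 S137
G1 X91.254 Y240.132 F3175
M5
G00 X132.575 Y82.473
M3 S704
G1 X83.525 Y246.106 F1130
M5
G00 X83.906 Y68.104
M3 S137
G1 X87.924 Y106.275 F3175
G1 X92.510 Y141.036
G1 X97.664 Y172.389
G1 X103.387 Y200.333
G1 X109.677 Y224.868
M5
G00 X0.000 Y0.000

Since the viewBox matches the mm dimensions, user units are millimetres directly. The only transform is the Y-flip y_m = 288.316 − y_svg.

Shape 1 is a closed polygon drawn with `<path>`. Its stroke #0000ff means cut at S704, F1130. After flipping Y the toolpath is (60.940,219.578) → (116.523,170.948) → (219.561,193.312) → (195.403,104.377) → (60.940,219.578), returning to the start.

Shape 2 is a quadratic bezier drawn with `<path>`. Its stroke #0000ff means cut at S704, F1130. After flipping Y the toolpath is (81.387,215.586) → (95.863,183.874) → (109.306,147.748) → (121.715,107.209) → (133.091,62.256) → (143.433,12.889).

Shape 3 is a regular polygon drawn with `<path>`. Its stroke #0000ff means cut at S704, F1130. After flipping Y the toolpath is (183.157,86.962) → (44.791,73.008) → (101.890,199.814) → (183.157,86.962), returning to the start.

Shape 4 is a line segment drawn with `<polyline>`. Its stroke #ff0000 means engrave at S137, F3175. After flipping Y the toolpath is (39.431,57.424) → (91.254,240.132).

Shape 5 is a line segment drawn with `<path>`. Its stroke #0000ff means cut at S704, F1130. After flipping Y the toolpath is (132.575,82.473) → (83.525,246.106).

Shape 6 is a quadratic bezier drawn with `<path>`. Its stroke #ff0000 means engrave at S137, F3175. After flipping Y the toolpath is (83.906,68.104) → (87.924,106.275) → (92.510,141.036) → (97.664,172.389) → (103.387,200.333) → (109.677,224.868).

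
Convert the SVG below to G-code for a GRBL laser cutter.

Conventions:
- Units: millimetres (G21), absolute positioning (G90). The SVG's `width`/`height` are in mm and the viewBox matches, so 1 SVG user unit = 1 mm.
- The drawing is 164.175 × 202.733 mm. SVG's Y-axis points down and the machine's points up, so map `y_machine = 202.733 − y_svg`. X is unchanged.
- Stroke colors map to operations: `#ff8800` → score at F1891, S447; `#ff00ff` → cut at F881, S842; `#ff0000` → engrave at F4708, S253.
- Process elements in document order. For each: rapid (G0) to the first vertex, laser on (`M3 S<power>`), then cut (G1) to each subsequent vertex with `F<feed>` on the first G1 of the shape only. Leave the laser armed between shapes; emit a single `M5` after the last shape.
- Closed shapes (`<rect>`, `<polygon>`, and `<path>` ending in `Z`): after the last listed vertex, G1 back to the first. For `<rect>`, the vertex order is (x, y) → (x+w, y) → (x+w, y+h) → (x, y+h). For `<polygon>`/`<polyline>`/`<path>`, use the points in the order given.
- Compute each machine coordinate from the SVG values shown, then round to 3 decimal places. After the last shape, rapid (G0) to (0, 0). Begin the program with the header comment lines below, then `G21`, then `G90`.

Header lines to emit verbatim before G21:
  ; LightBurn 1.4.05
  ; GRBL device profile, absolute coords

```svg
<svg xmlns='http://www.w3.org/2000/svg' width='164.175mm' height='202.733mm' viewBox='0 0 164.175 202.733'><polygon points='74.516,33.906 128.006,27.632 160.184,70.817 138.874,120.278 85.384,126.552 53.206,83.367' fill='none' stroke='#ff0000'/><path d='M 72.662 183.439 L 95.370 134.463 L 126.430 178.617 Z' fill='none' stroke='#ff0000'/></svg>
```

; LightBurn 1.4.05
; GRBL device profile, absolute coords
G21
G90
G0 X74.516 Y168.827
M3 S253
G1 X128.006 Y175.101 F4708
G1 X160.184 Y131.916
G1 X138.874 Y82.455
G1 X85.384 Y76.181
G1 X53.206 Y119.366
G1 X74.516 Y168.827
G0 X72.662 Y19.294
M3 S253
G1 X95.370 Y68.270 F4708
G1 X126.430 Y24.116
G1 X72.662 Y19.294
M5
G0 X0.000 Y0.000

viewBox `0 0 164.175 202.733` with mm width/height → 1 unit = 1 mm. Flip: y_m = 202.733 − y_svg.

**Shape 1** — `<polygon>` regular polygon, stroke `#ff0000` → engrave (S253, F4708). Machine vertices: (74.516,168.827) → (128.006,175.101) → (160.184,131.916) → (138.874,82.455) → (85.384,76.181) → (53.206,119.366) → (74.516,168.827). Closed: final G1 returns to the first vertex.

**Shape 2** — `<path>` regular polygon, stroke `#ff0000` → engrave (S253, F4708). Machine vertices: (72.662,19.294) → (95.370,68.270) → (126.430,24.116) → (72.662,19.294). Closed: final G1 returns to the first vertex.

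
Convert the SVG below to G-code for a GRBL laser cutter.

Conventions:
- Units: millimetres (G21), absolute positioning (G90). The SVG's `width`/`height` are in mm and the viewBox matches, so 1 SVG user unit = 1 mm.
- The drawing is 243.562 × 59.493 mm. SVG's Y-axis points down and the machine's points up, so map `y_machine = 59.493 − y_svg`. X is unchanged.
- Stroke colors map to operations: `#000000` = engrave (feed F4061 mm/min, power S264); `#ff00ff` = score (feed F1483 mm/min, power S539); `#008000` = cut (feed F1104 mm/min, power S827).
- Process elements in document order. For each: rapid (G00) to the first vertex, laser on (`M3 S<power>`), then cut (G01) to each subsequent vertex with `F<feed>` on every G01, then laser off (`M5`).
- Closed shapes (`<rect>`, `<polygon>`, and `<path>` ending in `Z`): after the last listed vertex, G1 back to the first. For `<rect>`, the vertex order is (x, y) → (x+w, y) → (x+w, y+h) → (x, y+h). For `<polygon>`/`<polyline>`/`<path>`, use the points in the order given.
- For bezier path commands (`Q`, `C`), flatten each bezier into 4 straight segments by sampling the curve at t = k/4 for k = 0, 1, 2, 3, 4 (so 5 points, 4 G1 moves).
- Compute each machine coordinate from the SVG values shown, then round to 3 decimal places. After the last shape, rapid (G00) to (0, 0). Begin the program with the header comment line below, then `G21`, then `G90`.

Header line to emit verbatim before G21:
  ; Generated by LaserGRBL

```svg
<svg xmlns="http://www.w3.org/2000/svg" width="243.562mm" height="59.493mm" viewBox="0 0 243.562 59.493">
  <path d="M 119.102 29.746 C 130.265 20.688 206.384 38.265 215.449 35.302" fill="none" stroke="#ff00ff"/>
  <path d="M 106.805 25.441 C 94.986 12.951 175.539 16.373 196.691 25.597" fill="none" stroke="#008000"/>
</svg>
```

; Generated by LaserGRBL
G21
G90
G00 X119.102 Y29.747
M3 S539
G01 X137.591 Y32.284 F1483
G01 X168.062 Y29.255 F1483
G01 X198.140 Y25.083 F1483
G01 X215.449 Y24.191 F1483
M5
G00 X106.805 Y34.052
M3 S827
G01 X112.889 Y40.594 F1104
G01 X139.384 Y42.117 F1104
G01 X172.061 Y39.568 F1104
G01 X196.691 Y33.896 F1104
M5
G00 X0.000 Y0.000

viewBox `0 0 243.562 59.493` with mm width/height → 1 unit = 1 mm. Flip: y_m = 59.493 − y_svg.

**Shape 1** — `<path>` cubic bezier, stroke `#ff00ff` → score (S539, F1483). Control points (SVG): P0=(119.102,29.746), P1=(130.265,20.688), P2=(206.384,38.265), P3=(215.449,35.302); sampled at t=k/4. Machine vertices: (119.102,29.747) → (137.591,32.284) → (168.062,29.255) → (198.140,25.083) → (215.449,24.191). Open path.

**Shape 2** — `<path>` cubic bezier, stroke `#008000` → cut (S827, F1104). Control points (SVG): P0=(106.805,25.441), P1=(94.986,12.951), P2=(175.539,16.373), P3=(196.691,25.597); sampled at t=k/4. Machine vertices: (106.805,34.052) → (112.889,40.594) → (139.384,42.117) → (172.061,39.568) → (196.691,33.896). Open path.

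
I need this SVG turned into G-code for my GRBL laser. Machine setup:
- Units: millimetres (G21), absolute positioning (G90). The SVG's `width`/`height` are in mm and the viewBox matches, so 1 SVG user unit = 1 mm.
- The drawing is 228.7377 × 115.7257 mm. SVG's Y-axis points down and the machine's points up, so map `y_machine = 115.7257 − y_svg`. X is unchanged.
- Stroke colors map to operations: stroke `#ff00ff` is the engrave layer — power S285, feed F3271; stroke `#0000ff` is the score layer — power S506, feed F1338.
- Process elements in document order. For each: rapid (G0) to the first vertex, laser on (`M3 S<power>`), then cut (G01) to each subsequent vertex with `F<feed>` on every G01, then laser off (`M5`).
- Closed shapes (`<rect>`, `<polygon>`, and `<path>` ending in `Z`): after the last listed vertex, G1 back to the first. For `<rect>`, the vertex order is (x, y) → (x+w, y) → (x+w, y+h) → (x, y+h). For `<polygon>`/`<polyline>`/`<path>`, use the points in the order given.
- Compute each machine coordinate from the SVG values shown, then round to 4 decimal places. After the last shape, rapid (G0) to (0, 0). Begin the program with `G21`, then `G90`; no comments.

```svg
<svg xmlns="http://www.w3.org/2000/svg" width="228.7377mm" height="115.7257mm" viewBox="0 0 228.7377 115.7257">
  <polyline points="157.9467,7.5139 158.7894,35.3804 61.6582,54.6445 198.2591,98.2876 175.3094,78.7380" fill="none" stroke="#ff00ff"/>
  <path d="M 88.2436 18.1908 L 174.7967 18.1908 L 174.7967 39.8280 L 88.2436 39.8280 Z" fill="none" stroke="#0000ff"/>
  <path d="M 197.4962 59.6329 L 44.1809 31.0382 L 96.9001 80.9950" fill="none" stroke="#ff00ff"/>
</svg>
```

Since the viewBox matches the mm dimensions, user units are millimetres directly. The only transform is the Y-flip y_m = 115.7257 − y_svg.

Shape 1 is a open polyline drawn with `<polyline>`. Its stroke #ff00ff means engrave at S285, F3271. After flipping Y the toolpath is (157.9467,108.2118) → (158.7894,80.3453) → (61.6582,61.0812) → (198.2591,17.4381) → (175.3094,36.9877).

Shape 2 is a rectangle drawn with `<path>`. Its stroke #0000ff means score at S506, F1338. After flipping Y the toolpath is (88.2436,97.5349) → (174.7967,97.5349) → (174.7967,75.8977) → (88.2436,75.8977) → (88.2436,97.5349), returning to the start.

Shape 3 is a open polyline drawn with `<path>`. Its stroke #ff00ff means engrave at S285, F3271. After flipping Y the toolpath is (197.4962,56.0928) → (44.1809,84.6875) → (96.9001,34.7307).

G21
G90
G0 X157.9467 Y108.2118
M3 S285
G01 X158.7894 Y80.3453 F3271
G01 X61.6582 Y61.0812 F3271
G01 X198.2591 Y17.4381 F3271
G01 X175.3094 Y36.9877 F3271
M5
G0 X88.2436 Y97.5349
M3 S506
G01 X174.7967 Y97.5349 F1338
G01 X174.7967 Y75.8977 F1338
G01 X88.2436 Y75.8977 F1338
G01 X88.2436 Y97.5349 F1338
M5
G0 X197.4962 Y56.0928
M3 S285
G01 X44.1809 Y84.6875 F3271
G01 X96.9001 Y34.7307 F3271
M5
G0 X0.0000 Y0.0000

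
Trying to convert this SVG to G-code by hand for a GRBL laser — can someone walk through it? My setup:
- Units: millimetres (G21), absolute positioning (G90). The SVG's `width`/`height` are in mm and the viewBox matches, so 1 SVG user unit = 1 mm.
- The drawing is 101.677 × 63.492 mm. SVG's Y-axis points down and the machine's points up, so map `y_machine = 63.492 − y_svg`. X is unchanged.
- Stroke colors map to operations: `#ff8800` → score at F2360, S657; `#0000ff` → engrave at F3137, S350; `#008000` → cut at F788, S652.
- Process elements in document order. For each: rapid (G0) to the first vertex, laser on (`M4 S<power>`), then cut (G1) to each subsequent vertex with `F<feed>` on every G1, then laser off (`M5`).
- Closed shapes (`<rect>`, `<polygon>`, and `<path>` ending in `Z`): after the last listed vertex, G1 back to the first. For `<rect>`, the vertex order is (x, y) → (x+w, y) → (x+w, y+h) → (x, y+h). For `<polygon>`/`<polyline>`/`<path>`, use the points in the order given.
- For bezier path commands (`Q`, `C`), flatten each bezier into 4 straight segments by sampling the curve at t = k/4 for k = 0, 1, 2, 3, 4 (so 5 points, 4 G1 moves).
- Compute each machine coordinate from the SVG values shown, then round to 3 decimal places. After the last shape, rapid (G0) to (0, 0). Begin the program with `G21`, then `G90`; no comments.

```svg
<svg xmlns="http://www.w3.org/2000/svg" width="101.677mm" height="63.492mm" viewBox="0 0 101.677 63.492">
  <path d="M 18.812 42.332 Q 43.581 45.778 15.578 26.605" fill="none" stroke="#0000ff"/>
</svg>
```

G21
G90
G0 X18.812 Y21.160
M4 S350
G1 X27.898 Y20.851 F3137
G1 X30.388 Y23.369 F3137
G1 X26.281 Y28.714 F3137
G1 X15.578 Y36.887 F3137
M5
G0 X0.000 Y0.000

Since the viewBox matches the mm dimensions, user units are millimetres directly. The only transform is the Y-flip y_m = 63.492 − y_svg.

Shape 1 is a quadratic bezier drawn with `<path>`. Its stroke #0000ff means engrave at S350, F3137. After flipping Y the toolpath is (18.812,21.160) → (27.898,20.851) → (30.388,23.369) → (26.281,28.714) → (15.578,36.887).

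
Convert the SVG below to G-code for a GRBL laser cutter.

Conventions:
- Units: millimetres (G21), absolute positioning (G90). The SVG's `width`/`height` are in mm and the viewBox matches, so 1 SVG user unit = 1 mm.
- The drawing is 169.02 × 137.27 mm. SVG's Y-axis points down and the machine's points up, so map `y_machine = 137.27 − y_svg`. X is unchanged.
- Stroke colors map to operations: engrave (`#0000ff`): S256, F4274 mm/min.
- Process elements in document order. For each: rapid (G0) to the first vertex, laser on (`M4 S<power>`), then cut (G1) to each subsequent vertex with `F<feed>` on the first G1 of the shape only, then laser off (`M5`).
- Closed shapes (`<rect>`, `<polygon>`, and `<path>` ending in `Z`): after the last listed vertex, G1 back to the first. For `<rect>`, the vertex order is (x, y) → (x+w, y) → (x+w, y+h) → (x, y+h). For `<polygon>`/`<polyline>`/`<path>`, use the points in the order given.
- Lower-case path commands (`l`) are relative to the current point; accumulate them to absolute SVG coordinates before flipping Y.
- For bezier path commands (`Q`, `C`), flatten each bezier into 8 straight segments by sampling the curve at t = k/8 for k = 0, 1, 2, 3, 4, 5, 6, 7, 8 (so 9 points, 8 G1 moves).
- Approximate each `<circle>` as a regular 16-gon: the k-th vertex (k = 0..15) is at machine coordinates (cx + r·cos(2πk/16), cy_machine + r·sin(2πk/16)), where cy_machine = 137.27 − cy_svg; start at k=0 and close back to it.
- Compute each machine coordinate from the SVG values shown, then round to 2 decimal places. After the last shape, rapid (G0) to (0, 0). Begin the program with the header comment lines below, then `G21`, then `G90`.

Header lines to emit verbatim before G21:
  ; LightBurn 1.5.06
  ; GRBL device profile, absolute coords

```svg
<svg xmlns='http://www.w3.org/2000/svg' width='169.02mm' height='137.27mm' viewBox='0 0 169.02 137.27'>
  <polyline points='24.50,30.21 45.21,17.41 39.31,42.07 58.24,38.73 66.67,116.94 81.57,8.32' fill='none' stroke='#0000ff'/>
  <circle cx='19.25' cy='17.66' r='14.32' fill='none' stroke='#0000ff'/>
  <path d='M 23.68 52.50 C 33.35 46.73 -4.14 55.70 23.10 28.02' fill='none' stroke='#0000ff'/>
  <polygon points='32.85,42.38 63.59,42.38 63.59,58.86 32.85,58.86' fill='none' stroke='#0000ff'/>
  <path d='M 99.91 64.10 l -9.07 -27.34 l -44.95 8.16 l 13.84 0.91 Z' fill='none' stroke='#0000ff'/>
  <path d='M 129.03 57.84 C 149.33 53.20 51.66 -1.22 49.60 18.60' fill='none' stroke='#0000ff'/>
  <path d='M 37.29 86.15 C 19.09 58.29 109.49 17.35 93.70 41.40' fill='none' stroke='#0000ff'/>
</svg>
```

; LightBurn 1.5.06
; GRBL device profile, absolute coords
G21
G90
G0 X24.50 Y107.06
M4 S256
G1 X45.21 Y119.86 F4274
G1 X39.31 Y95.20
G1 X58.24 Y98.54
G1 X66.67 Y20.33
G1 X81.57 Y128.95
M5
G0 X33.57 Y119.61
M4 S256
G1 X32.48 Y125.09 F4274
G1 X29.38 Y129.74
G1 X24.73 Y132.84
G1 X19.25 Y133.93
G1 X13.77 Y132.84
G1 X9.12 Y129.74
G1 X6.02 Y125.09
G1 X4.93 Y119.61
G1 X6.02 Y114.13
G1 X9.12 Y109.48
G1 X13.77 Y106.38
G1 X19.25 Y105.29
G1 X24.73 Y106.38
G1 X29.38 Y109.48
G1 X32.48 Y114.13
G1 X33.57 Y119.61
M5
G0 X23.68 Y84.77
M4 S256
G1 X25.31 Y86.34 F4274
G1 X23.84 Y87.14
G1 X20.56 Y87.75
G1 X16.80 Y88.79
G1 X13.86 Y90.86
G1 X13.06 Y94.56
G1 X15.70 Y100.49
G1 X23.10 Y109.25
M5
G0 X32.85 Y94.89
M4 S256
G1 X63.59 Y94.89 F4274
G1 X63.59 Y78.41
G1 X32.85 Y78.41
G1 X32.85 Y94.89
M5
G0 X99.91 Y73.17
M4 S256
G1 X90.84 Y100.51 F4274
G1 X45.89 Y92.35
G1 X59.73 Y91.44
G1 X99.91 Y73.17
M5
G0 X129.03 Y79.43
M4 S256
G1 X131.53 Y83.26 F4274
G1 X125.47 Y90.31
G1 X113.36 Y99.11
G1 X97.70 Y108.22
G1 X80.99 Y116.19
G1 X65.73 Y121.55
G1 X54.44 Y122.86
G1 X49.60 Y118.67
M5
G0 X37.29 Y51.12
M4 S256
G1 X35.14 Y62.03 F4274
G1 X40.65 Y73.25
G1 X51.30 Y83.86
G1 X64.59 Y92.96
G1 X77.99 Y99.63
G1 X88.99 Y102.94
G1 X95.06 Y101.99
G1 X93.70 Y95.87
M5
G0 X0.00 Y0.00

1 u = 1 mm; y_m = 137.27 − y.

[1] `<polyline>` open polyline, #0000ff→engrave S256 F4274: (24.50,107.06) → (45.21,119.86) → (39.31,95.20) → (58.24,98.54) → (66.67,20.33) → (81.57,128.95)

[2] `<circle>` circle, #0000ff→engrave S256 F4274: (33.57,119.61) → (32.48,125.09) → (29.38,129.74) → (24.73,132.84) → (19.25,133.93) → (13.77,132.84) → (9.12,129.74) → (6.02,125.09) → (4.93,119.61) → (6.02,114.13) → (9.12,109.48) → (13.77,106.38) → (19.25,105.29) → (24.73,106.38) → (29.38,109.48) → (32.48,114.13) → (33.57,119.61) (closed)

[3] `<path>` cubic bezier, #0000ff→engrave S256 F4274: (23.68,84.77) → (25.31,86.34) → (23.84,87.14) → (20.56,87.75) → (16.80,88.79) → (13.86,90.86) → (13.06,94.56) → (15.70,100.49) → (23.10,109.25)

[4] `<polygon>` rectangle, #0000ff→engrave S256 F4274: (32.85,94.89) → (63.59,94.89) → (63.59,78.41) → (32.85,78.41) → (32.85,94.89) (closed)

[5] `<path>` closed polygon, #0000ff→engrave S256 F4274: (99.91,73.17) → (90.84,100.51) → (45.89,92.35) → (59.73,91.44) → (99.91,73.17) (closed)

[6] `<path>` cubic bezier, #0000ff→engrave S256 F4274: (129.03,79.43) → (131.53,83.26) → (125.47,90.31) → (113.36,99.11) → (97.70,108.22) → (80.99,116.19) → (65.73,121.55) → (54.44,122.86) → (49.60,118.67)

[7] `<path>` cubic bezier, #0000ff→engrave S256 F4274: (37.29,51.12) → (35.14,62.03) → (40.65,73.25) → (51.30,83.86) → (64.59,92.96) → (77.99,99.63) → (88.99,102.94) → (95.06,101.99) → (93.70,95.87)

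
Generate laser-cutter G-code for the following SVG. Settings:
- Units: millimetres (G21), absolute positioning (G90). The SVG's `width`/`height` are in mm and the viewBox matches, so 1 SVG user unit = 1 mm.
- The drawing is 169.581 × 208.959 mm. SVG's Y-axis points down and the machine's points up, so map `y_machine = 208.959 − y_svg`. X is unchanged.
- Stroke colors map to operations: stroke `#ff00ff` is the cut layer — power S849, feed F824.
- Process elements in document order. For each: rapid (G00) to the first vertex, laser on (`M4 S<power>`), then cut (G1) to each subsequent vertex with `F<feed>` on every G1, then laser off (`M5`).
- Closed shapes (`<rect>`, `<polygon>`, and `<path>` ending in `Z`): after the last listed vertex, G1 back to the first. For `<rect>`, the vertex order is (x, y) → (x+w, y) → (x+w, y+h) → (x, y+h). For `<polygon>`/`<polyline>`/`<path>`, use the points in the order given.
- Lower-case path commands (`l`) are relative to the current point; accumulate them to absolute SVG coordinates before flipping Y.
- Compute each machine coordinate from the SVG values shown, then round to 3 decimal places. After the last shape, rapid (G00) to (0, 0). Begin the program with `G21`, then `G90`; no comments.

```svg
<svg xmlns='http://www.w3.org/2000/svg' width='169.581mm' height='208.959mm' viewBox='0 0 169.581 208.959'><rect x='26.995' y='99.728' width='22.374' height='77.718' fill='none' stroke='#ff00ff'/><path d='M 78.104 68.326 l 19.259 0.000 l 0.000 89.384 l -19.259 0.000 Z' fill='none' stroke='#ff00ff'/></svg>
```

Since the viewBox matches the mm dimensions, user units are millimetres directly. The only transform is the Y-flip y_m = 208.959 − y_svg.

Shape 1 is a rectangle drawn with `<rect>`. Its stroke #ff00ff means cut at S849, F824. After flipping Y the toolpath is (26.995,109.231) → (49.369,109.231) → (49.369,31.513) → (26.995,31.513) → (26.995,109.231), returning to the start.

Shape 2 is a rectangle drawn with `<path>`. Its stroke #ff00ff means cut at S849, F824. After flipping Y the toolpath is (78.104,140.633) → (97.363,140.633) → (97.363,51.249) → (78.104,51.249) → (78.104,140.633), returning to the start.

G21
G90
G00 X26.995 Y109.231
M4 S849
G1 X49.369 Y109.231 F824
G1 X49.369 Y31.513 F824
G1 X26.995 Y31.513 F824
G1 X26.995 Y109.231 F824
M5
G00 X78.104 Y140.633
M4 S849
G1 X97.363 Y140.633 F824
G1 X97.363 Y51.249 F824
G1 X78.104 Y51.249 F824
G1 X78.104 Y140.633 F824
M5
G00 X0.000 Y0.000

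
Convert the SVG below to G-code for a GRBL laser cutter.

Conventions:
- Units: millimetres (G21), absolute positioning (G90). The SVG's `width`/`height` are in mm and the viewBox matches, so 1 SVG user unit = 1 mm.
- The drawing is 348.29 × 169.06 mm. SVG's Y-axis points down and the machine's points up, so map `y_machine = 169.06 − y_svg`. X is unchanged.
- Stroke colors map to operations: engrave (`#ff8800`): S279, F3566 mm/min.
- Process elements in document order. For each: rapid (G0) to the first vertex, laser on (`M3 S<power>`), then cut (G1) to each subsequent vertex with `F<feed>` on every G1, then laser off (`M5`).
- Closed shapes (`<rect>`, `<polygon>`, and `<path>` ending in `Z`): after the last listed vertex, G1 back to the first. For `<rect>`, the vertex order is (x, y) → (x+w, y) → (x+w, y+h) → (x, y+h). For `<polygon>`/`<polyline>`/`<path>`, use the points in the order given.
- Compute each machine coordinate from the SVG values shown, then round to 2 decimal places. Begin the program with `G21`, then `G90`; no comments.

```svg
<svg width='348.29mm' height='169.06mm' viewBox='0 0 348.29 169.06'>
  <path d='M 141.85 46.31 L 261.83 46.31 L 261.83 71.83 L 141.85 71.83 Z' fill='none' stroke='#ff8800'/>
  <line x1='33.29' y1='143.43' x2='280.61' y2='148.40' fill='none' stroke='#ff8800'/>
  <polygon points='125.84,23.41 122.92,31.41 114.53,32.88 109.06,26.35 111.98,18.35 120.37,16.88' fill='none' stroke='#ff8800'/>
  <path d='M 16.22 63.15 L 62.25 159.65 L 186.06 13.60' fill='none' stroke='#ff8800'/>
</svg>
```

G21
G90
G0 X141.85 Y122.75
M3 S279
G1 X261.83 Y122.75 F3566
G1 X261.83 Y97.23 F3566
G1 X141.85 Y97.23 F3566
G1 X141.85 Y122.75 F3566
M5
G0 X33.29 Y25.63
M3 S279
G1 X280.61 Y20.66 F3566
M5
G0 X125.84 Y145.65
M3 S279
G1 X122.92 Y137.65 F3566
G1 X114.53 Y136.18 F3566
G1 X109.06 Y142.71 F3566
G1 X111.98 Y150.71 F3566
G1 X120.37 Y152.18 F3566
G1 X125.84 Y145.65 F3566
M5
G0 X16.22 Y105.91
M3 S279
G1 X62.25 Y9.41 F3566
G1 X186.06 Y155.46 F3566
M5

viewBox `0 0 348.29 169.06` with mm width/height → 1 unit = 1 mm. Flip: y_m = 169.06 − y_svg.

**Shape 1** — `<path>` rectangle, stroke `#ff8800` → engrave (S279, F3566). Machine vertices: (141.85,122.75) → (261.83,122.75) → (261.83,97.23) → (141.85,97.23) → (141.85,122.75). Closed: final G1 returns to the first vertex.

**Shape 2** — `<line>` line segment, stroke `#ff8800` → engrave (S279, F3566). Machine vertices: (33.29,25.63) → (280.61,20.66). Open path.

**Shape 3** — `<polygon>` regular polygon, stroke `#ff8800` → engrave (S279, F3566). Machine vertices: (125.84,145.65) → (122.92,137.65) → (114.53,136.18) → (109.06,142.71) → (111.98,150.71) → (120.37,152.18) → (125.84,145.65). Closed: final G1 returns to the first vertex.

**Shape 4** — `<path>` open polyline, stroke `#ff8800` → engrave (S279, F3566). Machine vertices: (16.22,105.91) → (62.25,9.41) → (186.06,155.46). Open path.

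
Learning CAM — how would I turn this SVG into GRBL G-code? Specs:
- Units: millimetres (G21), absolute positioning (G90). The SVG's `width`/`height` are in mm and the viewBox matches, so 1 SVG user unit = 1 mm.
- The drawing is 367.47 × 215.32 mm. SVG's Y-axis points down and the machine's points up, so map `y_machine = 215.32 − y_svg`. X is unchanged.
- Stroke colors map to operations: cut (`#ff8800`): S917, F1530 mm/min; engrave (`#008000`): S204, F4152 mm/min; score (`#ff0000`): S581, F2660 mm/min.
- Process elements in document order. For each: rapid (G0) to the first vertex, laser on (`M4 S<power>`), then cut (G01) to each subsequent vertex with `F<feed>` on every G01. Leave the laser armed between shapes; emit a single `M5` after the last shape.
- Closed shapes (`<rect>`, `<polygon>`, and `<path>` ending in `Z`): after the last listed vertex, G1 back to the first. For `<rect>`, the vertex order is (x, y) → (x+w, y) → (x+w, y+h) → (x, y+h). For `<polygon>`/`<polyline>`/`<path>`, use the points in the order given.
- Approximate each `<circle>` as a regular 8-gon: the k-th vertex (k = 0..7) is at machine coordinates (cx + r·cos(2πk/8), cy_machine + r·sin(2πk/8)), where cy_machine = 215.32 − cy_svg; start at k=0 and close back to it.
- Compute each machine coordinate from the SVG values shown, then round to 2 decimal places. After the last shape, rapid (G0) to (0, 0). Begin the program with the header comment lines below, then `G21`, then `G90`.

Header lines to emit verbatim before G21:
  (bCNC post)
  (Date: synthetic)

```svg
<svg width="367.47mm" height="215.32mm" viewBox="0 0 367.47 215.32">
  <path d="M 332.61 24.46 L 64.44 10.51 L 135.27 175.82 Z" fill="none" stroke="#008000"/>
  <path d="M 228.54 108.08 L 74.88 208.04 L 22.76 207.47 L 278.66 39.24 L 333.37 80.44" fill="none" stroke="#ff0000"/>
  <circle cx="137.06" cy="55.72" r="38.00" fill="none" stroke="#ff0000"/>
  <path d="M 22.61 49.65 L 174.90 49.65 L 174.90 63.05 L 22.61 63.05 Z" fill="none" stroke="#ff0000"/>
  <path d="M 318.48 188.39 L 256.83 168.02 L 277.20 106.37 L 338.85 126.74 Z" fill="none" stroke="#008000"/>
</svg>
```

viewBox `0 0 367.47 215.32` with mm width/height → 1 unit = 1 mm. Flip: y_m = 215.32 − y_svg.

**Shape 1** — `<path>` closed polygon, stroke `#008000` → engrave (S204, F4152). Machine vertices: (332.61,190.86) → (64.44,204.81) → (135.27,39.50) → (332.61,190.86). Closed: final G1 returns to the first vertex.

**Shape 2** — `<path>` open polyline, stroke `#ff0000` → score (S581, F2660). Machine vertices: (228.54,107.24) → (74.88,7.28) → (22.76,7.85) → (278.66,176.08) → (333.37,134.88). Open path.

**Shape 3** — `<circle>` circle, stroke `#ff0000` → score (S581, F2660). Machine vertices: (175.06,159.60) → (163.93,186.47) → (137.06,197.60) → (110.19,186.47) → (99.06,159.60) → (110.19,132.73) → (137.06,121.60) → (163.93,132.73) → (175.06,159.60). Closed: final G1 returns to the first vertex.

**Shape 4** — `<path>` rectangle, stroke `#ff0000` → score (S581, F2660). Machine vertices: (22.61,165.67) → (174.90,165.67) → (174.90,152.27) → (22.61,152.27) → (22.61,165.67). Closed: final G1 returns to the first vertex.

**Shape 5** — `<path>` regular polygon, stroke `#008000` → engrave (S204, F4152). Machine vertices: (318.48,26.93) → (256.83,47.30) → (277.20,108.95) → (338.85,88.58) → (318.48,26.93). Closed: final G1 returns to the first vertex.

(bCNC post)
(Date: synthetic)
G21
G90
G0 X332.61 Y190.86
M4 S204
G01 X64.44 Y204.81 F4152
G01 X135.27 Y39.50 F4152
G01 X332.61 Y190.86 F4152
G0 X228.54 Y107.24
M4 S581
G01 X74.88 Y7.28 F2660
G01 X22.76 Y7.85 F2660
G01 X278.66 Y176.08 F2660
G01 X333.37 Y134.88 F2660
G0 X175.06 Y159.60
M4 S581
G01 X163.93 Y186.47 F2660
G01 X137.06 Y197.60 F2660
G01 X110.19 Y186.47 F2660
G01 X99.06 Y159.60 F2660
G01 X110.19 Y132.73 F2660
G01 X137.06 Y121.60 F2660
G01 X163.93 Y132.73 F2660
G01 X175.06 Y159.60 F2660
G0 X22.61 Y165.67
M4 S581
G01 X174.90 Y165.67 F2660
G01 X174.90 Y152.27 F2660
G01 X22.61 Y152.27 F2660
G01 X22.61 Y165.67 F2660
G0 X318.48 Y26.93
M4 S204
G01 X256.83 Y47.30 F4152
G01 X277.20 Y108.95 F4152
G01 X338.85 Y88.58 F4152
G01 X318.48 Y26.93 F4152
M5
G0 X0.00 Y0.00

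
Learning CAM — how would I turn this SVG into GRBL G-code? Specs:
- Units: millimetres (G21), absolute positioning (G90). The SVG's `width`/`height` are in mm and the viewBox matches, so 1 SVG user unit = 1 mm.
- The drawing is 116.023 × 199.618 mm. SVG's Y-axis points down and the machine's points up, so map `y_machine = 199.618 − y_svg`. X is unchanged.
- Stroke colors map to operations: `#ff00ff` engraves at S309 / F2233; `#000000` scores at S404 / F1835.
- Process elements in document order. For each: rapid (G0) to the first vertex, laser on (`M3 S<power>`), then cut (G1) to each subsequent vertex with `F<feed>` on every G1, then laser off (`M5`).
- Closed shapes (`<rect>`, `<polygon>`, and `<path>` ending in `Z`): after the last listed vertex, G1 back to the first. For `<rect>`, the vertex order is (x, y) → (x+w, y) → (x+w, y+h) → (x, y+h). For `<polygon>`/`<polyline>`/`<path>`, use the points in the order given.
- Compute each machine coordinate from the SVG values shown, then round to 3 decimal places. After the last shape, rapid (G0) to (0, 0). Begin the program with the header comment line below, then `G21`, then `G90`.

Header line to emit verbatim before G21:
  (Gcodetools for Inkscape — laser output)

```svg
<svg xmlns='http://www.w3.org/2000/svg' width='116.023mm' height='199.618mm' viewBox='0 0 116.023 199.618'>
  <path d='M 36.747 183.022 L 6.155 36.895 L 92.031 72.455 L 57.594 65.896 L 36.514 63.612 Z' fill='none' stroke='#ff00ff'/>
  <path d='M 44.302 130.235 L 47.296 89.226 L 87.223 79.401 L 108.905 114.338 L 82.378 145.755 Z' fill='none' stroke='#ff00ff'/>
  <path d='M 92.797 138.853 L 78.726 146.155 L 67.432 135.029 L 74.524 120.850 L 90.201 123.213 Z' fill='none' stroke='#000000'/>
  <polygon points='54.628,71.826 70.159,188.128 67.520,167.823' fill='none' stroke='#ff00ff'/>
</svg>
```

1 u = 1 mm; y_m = 199.618 − y.

[1] `<path>` closed polygon, #ff00ff→engrave S309 F2233: (36.747,16.596) → (6.155,162.723) → (92.031,127.163) → (57.594,133.722) → (36.514,136.006) → (36.747,16.596) (closed)

[2] `<path>` regular polygon, #ff00ff→engrave S309 F2233: (44.302,69.383) → (47.296,110.392) → (87.223,120.217) → (108.905,85.280) → (82.378,53.863) → (44.302,69.383) (closed)

[3] `<path>` regular polygon, #000000→score S404 F1835: (92.797,60.765) → (78.726,53.463) → (67.432,64.589) → (74.524,78.768) → (90.201,76.405) → (92.797,60.765) (closed)

[4] `<polygon>` closed polygon, #ff00ff→engrave S309 F2233: (54.628,127.792) → (70.159,11.490) → (67.520,31.795) → (54.628,127.792) (closed)

(Gcodetools for Inkscape — laser output)
G21
G90
G0 X36.747 Y16.596
M3 S309
G1 X6.155 Y162.723 F2233
G1 X92.031 Y127.163 F2233
G1 X57.594 Y133.722 F2233
G1 X36.514 Y136.006 F2233
G1 X36.747 Y16.596 F2233
M5
G0 X44.302 Y69.383
M3 S309
G1 X47.296 Y110.392 F2233
G1 X87.223 Y120.217 F2233
G1 X108.905 Y85.280 F2233
G1 X82.378 Y53.863 F2233
G1 X44.302 Y69.383 F2233
M5
G0 X92.797 Y60.765
M3 S404
G1 X78.726 Y53.463 F1835
G1 X67.432 Y64.589 F1835
G1 X74.524 Y78.768 F1835
G1 X90.201 Y76.405 F1835
G1 X92.797 Y60.765 F1835
M5
G0 X54.628 Y127.792
M3 S309
G1 X70.159 Y11.490 F2233
G1 X67.520 Y31.795 F2233
G1 X54.628 Y127.792 F2233
M5
G0 X0.000 Y0.000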